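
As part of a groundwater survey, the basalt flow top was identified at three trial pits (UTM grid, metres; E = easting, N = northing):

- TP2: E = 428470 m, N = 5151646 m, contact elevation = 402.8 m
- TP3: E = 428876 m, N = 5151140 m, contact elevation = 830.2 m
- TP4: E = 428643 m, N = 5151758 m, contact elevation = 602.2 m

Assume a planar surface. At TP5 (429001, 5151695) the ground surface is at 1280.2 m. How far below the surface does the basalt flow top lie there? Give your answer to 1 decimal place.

280.9 m

Two edge vectors: TP2→TP3 = (406, -506, 427.4), TP2→TP4 = (173, 112, 199.4).
Normal n = (TP2→TP3) × (TP2→TP4) = (-148765.2, -7016.2, 133010).
So ∂z/∂E = −n_x/n_z = 1.118451244 and ∂z/∂N = −n_y/n_z = 0.052749417.
Intercept c from TP2: 402.8 − 479222.80 − 271746.32 = −750566.33.
At (429001, 5151695): z_contact = 479816.70 + 271748.91 − 750566.33 = 999.28 m.
Depth below ground = 1280.2 − 999.28 = 280.9 m.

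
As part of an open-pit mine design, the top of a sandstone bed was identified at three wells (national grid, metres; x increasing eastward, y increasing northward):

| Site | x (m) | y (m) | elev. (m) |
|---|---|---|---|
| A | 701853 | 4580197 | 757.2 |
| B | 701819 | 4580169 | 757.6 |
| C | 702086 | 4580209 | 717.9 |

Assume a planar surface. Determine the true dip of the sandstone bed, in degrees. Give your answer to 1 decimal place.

15.2°

Let the plane be z = a·x + b·y + c.
B−A: −34a − 28b = 0.4;  C−A: 233a + 12b = −39.3.
Solving gives a = −0.17914, b = 0.20324.
Gradient magnitude |∇z| = √(a² + b²) = √(0.03209 + 0.04131) = 0.27092.
True dip = arctan(0.27092) = 15.2°, dipping toward SE (azimuth ≈ 139°).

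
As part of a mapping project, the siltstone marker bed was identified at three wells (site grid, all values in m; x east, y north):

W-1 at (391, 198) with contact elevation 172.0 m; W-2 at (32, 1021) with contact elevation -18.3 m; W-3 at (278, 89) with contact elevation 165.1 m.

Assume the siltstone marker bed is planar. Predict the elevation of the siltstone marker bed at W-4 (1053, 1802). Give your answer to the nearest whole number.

73 m

Two edge vectors: W-1→W-2 = (-359, 823, -190.3), W-1→W-3 = (-113, -109, -6.9).
Normal n = (W-1→W-2) × (W-1→W-3) = (-26421.4, 19026.8, 132130).
So ∂z/∂x = −n_x/n_z = 0.19997 and ∂z/∂y = −n_y/n_z = −0.14400.
Intercept c from W-1: 172 − 78.19 + 28.51 = 122.33.
At (1053, 1802): z = 210.6 − 259.5 + 122.33 = 73.4 m.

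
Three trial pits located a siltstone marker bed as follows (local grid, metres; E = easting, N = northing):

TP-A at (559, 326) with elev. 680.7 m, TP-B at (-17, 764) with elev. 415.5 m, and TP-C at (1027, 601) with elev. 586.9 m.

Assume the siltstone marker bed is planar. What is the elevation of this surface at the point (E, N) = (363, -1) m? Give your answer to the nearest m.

Two edge vectors: TP-A→TP-B = (-576, 438, -265.2), TP-A→TP-C = (468, 275, -93.8).
Normal n = (TP-A→TP-B) × (TP-A→TP-C) = (31845.6, -178142.4, -363384).
So ∂z/∂E = −n_x/n_z = 0.08764 and ∂z/∂N = −n_y/n_z = −0.49023.
Intercept c from TP-A: 680.7 − 48.99 + 159.82 = 791.53.
At (363, -1): z = 31.8 + 0.5 + 791.53 = 823.8 m.

824 m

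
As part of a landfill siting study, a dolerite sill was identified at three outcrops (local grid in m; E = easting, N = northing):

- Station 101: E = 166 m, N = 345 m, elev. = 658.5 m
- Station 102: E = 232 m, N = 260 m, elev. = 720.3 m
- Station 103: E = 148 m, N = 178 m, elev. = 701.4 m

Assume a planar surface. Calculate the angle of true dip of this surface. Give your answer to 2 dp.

31.70°

Let the plane be z = a·E + b·N + c.
Station 102−Station 101: 66a − 85b = 61.8;  Station 103−Station 101: −18a − 167b = 42.9.
Solving gives a = 0.53172, b = −0.31420.
Gradient magnitude |∇z| = √(a² + b²) = √(0.28272 + 0.09872) = 0.61761.
True dip = arctan(0.61761) = 31.70°, dipping toward WNW (azimuth ≈ 301°).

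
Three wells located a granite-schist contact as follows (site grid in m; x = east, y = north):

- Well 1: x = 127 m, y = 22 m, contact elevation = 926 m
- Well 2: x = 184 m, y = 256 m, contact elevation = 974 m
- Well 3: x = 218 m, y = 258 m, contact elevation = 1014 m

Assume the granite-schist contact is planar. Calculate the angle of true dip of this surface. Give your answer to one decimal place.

49.8°

Let the plane be z = a·x + b·y + c.
Well 2−Well 1: 57a + 234b = 48;  Well 3−Well 1: 91a + 236b = 88.
Solving gives a = 1.18133, b = −0.08263.
Gradient magnitude |∇z| = √(a² + b²) = √(1.39554 + 0.00683) = 1.18422.
True dip = arctan(1.18422) = 49.8°, dipping toward W (azimuth ≈ 274°).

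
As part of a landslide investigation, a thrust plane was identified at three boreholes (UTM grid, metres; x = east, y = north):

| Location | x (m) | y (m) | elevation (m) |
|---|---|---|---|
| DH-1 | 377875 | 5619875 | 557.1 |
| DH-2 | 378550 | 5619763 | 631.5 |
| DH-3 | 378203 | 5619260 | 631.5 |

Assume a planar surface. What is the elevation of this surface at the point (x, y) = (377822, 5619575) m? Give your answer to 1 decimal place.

Let the plane be z = a·x + b·y + c.
DH-2−DH-1: 675a − 112b = 74.4;  DH-3−DH-1: 328a − 615b = 74.4.
Solving gives a = 0.098901395, b = −0.068228199.
Then c = 557.1 − a·377875 − b·5619875 = 346618.69.
At (377822, 5619575): z = 37367.1 − 383413.5 + 346618.69 = 572.3 m.

572.3 m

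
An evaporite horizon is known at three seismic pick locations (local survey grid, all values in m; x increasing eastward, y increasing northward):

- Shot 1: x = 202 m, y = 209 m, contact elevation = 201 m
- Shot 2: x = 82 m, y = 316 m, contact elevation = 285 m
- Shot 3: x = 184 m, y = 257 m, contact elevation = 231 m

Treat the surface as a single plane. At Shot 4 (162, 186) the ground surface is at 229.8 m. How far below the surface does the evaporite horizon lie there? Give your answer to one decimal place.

32.7 m

Let the plane be z = a·x + b·y + c.
Shot 2−Shot 1: −120a + 107b = 84;  Shot 3−Shot 1: −18a + 48b = 30.
Solving gives a = −0.21440, b = 0.54460.
Then c = 201 − a·202 − b·209 = 130.49.
At (162, 186): z_contact = −34.73 + 101.30 + 130.49 = 197.05 m.
Depth below ground = 229.8 − 197.05 = 32.7 m.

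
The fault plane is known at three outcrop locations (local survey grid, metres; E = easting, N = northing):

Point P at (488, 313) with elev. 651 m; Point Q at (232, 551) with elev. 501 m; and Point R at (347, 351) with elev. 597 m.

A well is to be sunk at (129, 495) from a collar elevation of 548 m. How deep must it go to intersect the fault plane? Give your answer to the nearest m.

Let the plane be z = a·E + b·N + c.
Point Q−Point P: −256a + 238b = −150;  Point R−Point P: −141a + 38b = −54.
Solving gives a = 0.30013, b = −0.30743.
Then c = 651 − a·488 − b·313 = 600.76.
At (129, 495): z_contact = 38.7 − 152.2 + 600.76 = 487.3 m.
Depth below ground = 548 − 487.3 = 61 m.

61 m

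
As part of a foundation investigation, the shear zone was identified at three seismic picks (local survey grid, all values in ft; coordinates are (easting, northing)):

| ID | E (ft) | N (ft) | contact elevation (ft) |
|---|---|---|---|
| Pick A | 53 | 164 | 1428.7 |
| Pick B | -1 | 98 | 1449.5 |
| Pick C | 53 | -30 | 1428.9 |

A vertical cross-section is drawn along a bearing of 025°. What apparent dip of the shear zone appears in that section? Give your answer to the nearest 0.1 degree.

Two edge vectors: Pick A→Pick B = (-54, -66, 20.8), Pick A→Pick C = (0, -194, 0.2).
Normal n = (Pick A→Pick B) × (Pick A→Pick C) = (4022, 10.8, 10476).
So ∂z/∂E = −n_x/n_z = −0.38393 and ∂z/∂N = −n_y/n_z = −0.00103.
Unit vector along 025° is (sin 25°, cos 25°) = (0.4226, 0.9063).
Slope in that direction = a·(0.4226) + b·(0.9063) = −0.16319.
Apparent dip = arctan|0.16319| = 9.3° (true dip is 21.0°, so apparent ≤ true as expected).

9.3°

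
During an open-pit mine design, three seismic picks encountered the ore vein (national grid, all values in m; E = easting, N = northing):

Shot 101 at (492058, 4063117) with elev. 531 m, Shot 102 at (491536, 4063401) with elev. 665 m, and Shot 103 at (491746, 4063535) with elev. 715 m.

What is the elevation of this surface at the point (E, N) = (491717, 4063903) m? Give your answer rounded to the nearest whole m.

870 m

Let the plane be z = a·E + b·N + c.
Shot 102−Shot 101: −522a + 284b = 134;  Shot 103−Shot 101: −312a + 418b = 184.
Solving gives a = −0.02898417, b = 0.41855727.
Then c = 531 − a·492058 − b·4063117 = −1685854.28.
At (491717, 4063903): z = −14252.0 + 1700976.2 − 1685854.28 = 869.9 m.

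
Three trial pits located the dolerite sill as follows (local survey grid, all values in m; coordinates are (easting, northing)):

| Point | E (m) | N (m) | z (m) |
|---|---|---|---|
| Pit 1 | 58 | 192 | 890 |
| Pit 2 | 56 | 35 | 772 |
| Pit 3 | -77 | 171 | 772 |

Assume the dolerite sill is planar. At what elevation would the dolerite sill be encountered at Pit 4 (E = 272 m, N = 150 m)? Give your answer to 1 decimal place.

1021.2 m

Let the plane be z = a·E + b·N + c.
Pit 2−Pit 1: −2a − 157b = −118;  Pit 3−Pit 1: −135a − 21b = −118.
Solving gives a = 0.75866, b = 0.74193.
Then c = 890 − a·58 − b·192 = 703.55.
At (272, 150): z = 206.4 + 111.3 + 703.55 = 1021.2 m.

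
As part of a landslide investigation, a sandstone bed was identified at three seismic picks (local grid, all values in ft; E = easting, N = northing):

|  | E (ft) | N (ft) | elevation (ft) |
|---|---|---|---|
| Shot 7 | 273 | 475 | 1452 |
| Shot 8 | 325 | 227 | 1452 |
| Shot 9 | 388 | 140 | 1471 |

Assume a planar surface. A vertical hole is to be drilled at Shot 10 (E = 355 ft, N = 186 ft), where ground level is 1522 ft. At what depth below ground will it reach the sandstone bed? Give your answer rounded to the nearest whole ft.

61 ft

Let the plane be z = a·E + b·N + c.
Shot 8−Shot 7: 52a − 248b = 0;  Shot 9−Shot 7: 115a − 335b = 19.
Solving gives a = 0.42450, b = 0.08901.
Then c = 1452 − a·273 − b·475 = 1293.83.
At (355, 186): z_contact = 150.7 + 16.6 + 1293.83 = 1461.1 ft.
Depth below ground = 1522 − 1461.1 = 61 ft.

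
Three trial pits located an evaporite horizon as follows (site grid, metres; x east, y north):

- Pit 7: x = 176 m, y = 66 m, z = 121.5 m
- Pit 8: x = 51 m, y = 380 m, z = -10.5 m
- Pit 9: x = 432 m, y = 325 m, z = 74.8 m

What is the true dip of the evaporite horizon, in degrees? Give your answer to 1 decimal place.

21.4°

Let the plane be z = a·x + b·y + c.
Pit 8−Pit 7: −125a + 314b = −132;  Pit 9−Pit 7: 256a + 259b = −46.7.
Solving gives a = 0.17315, b = −0.35145.
Gradient magnitude |∇z| = √(a² + b²) = √(0.02998 + 0.12352) = 0.39179.
True dip = arctan(0.39179) = 21.4°, dipping toward NNW (azimuth ≈ 334°).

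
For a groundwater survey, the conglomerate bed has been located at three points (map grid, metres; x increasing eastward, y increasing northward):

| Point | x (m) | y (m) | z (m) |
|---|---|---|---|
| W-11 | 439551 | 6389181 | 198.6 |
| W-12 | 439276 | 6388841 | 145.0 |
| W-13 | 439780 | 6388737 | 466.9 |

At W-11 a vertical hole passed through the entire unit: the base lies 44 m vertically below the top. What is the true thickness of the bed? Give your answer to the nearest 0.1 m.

36.9 m

Two edge vectors: W-11→W-12 = (-275, -340, -53.6), W-11→W-13 = (229, -444, 268.3).
Normal n = (W-11→W-12) × (W-11→W-13) = (-115020.4, 61508.1, 199960).
So ∂z/∂x = −n_x/n_z = 0.57522 and ∂z/∂y = −n_y/n_z = −0.30760.
|∇z| = √(a²+b²) = 0.65230, so dip δ = arctan(0.65230) = 33.12°.
True thickness = vertical thickness × cos δ = 44 × cos 33.12° = 36.9 m.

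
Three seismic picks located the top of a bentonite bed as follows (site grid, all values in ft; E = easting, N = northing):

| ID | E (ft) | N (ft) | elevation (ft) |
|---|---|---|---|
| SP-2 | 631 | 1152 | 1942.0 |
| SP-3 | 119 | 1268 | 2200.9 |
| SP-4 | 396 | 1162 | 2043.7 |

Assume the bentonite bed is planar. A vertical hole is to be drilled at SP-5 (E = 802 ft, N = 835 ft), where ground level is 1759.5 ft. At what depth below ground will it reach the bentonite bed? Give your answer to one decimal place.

14.2 ft

Let the plane be z = a·E + b·N + c.
SP-3−SP-2: −512a + 116b = 258.9;  SP-4−SP-2: −235a + 10b = 101.7.
Solving gives a = −0.415908, b = 0.396165.
Then c = 1942 − a·631 − b·1152 = 1748.06.
At (802, 835): z_contact = −333.56 + 330.80 + 1748.06 = 1745.30 ft.
Depth below ground = 1759.5 − 1745.30 = 14.2 ft.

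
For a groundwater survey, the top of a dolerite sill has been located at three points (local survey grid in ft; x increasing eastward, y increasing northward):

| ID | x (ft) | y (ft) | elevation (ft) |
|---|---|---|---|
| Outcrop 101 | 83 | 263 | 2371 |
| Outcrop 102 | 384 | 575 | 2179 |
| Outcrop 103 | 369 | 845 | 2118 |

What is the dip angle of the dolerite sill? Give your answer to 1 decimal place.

Let the plane be z = a·x + b·y + c.
Outcrop 102−Outcrop 101: 301a + 312b = −192;  Outcrop 103−Outcrop 101: 286a + 582b = −253.
Solving gives a = −0.38171, b = −0.24713.
Gradient magnitude |∇z| = √(a² + b²) = √(0.14570 + 0.06107) = 0.45473.
True dip = arctan(0.45473) = 24.5°, dipping toward ENE (azimuth ≈ 057°).

24.5°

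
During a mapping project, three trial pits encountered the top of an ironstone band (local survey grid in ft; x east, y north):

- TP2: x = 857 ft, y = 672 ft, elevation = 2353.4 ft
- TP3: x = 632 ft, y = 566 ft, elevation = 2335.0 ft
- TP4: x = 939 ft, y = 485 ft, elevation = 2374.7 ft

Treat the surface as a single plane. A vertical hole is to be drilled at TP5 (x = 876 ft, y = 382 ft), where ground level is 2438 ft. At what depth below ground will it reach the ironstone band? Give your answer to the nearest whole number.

64 ft

Two edge vectors: TP2→TP3 = (-225, -106, -18.4), TP2→TP4 = (82, -187, 21.3).
Normal n = (TP2→TP3) × (TP2→TP4) = (-5698.6, 3283.7, 50767).
So ∂z/∂x = −n_x/n_z = 0.11225 and ∂z/∂y = −n_y/n_z = −0.06468.
Intercept c from TP2: 2353.4 − 96.20 + 43.47 = 2300.67.
At (876, 382): z_contact = 98.3 − 24.7 + 2300.67 = 2374.3 ft.
Depth below ground = 2438 − 2374.3 = 64 ft.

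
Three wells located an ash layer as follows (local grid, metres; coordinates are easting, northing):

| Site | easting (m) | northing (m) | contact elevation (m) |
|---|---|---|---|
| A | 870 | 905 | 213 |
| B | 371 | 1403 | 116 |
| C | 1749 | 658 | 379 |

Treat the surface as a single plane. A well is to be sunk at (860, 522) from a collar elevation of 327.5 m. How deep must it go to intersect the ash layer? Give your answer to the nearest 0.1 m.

Let the plane be z = a·easting + b·northing + c.
B−A: −499a + 498b = −97;  C−A: 879a − 247b = 166.
Solving gives a = 0.186681, b = −0.007724.
Then c = 213 − a·870 − b·905 = 57.58.
At (860, 522): z_contact = 160.55 − 4.03 + 57.58 = 214.09 m.
Depth below ground = 327.5 − 214.09 = 113.4 m.

113.4 m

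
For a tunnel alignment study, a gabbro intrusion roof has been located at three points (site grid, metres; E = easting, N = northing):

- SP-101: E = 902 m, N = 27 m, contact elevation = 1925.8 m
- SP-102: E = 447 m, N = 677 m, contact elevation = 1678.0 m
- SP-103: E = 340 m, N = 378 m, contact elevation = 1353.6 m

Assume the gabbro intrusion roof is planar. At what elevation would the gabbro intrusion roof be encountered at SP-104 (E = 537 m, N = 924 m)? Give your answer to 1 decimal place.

1948.2 m

Let the plane be z = a·E + b·N + c.
SP-102−SP-101: −455a + 650b = −247.8;  SP-103−SP-101: −562a + 351b = −572.2.
Solving gives a = 1.38599, b = 0.58896.
Then c = 1925.8 − a·902 − b·27 = 659.74.
At (537, 924): z = 744.3 + 544.2 + 659.74 = 1948.2 m.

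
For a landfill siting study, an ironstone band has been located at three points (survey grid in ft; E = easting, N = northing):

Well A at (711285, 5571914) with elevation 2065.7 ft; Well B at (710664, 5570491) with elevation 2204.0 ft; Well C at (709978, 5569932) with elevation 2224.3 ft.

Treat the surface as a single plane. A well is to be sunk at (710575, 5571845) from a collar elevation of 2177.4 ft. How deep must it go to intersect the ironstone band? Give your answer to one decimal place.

157.3 ft

Two edge vectors: Well A→Well B = (-621, -1423, 138.3), Well A→Well C = (-1307, -1982, 158.6).
Normal n = (Well A→Well B) × (Well A→Well C) = (48422.8, -82267.5, -629039).
So ∂z/∂E = −n_x/n_z = 0.076979011 and ∂z/∂N = −n_y/n_z = −0.130782829.
Intercept c from Well A: 2065.7 − 54754.02 + 728710.68 = 676022.36.
At (710575, 5571845): z_contact = 54699.36 − 728701.65 + 676022.36 = 2020.07 ft.
Depth below ground = 2177.4 − 2020.07 = 157.3 ft.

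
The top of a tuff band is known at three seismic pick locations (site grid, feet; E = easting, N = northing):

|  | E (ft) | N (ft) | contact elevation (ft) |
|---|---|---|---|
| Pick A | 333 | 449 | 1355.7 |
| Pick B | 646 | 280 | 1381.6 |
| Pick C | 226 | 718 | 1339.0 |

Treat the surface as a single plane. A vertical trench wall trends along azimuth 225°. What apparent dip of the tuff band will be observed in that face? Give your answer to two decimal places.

1.03°

Two edge vectors: Pick A→Pick B = (313, -169, 25.9), Pick A→Pick C = (-107, 269, -16.7).
Normal n = (Pick A→Pick B) × (Pick A→Pick C) = (-4144.8, 2455.8, 66114).
So ∂z/∂E = −n_x/n_z = 0.06269 and ∂z/∂N = −n_y/n_z = −0.03714.
Unit vector along 225° is (sin 225°, cos 225°) = (-0.7071, -0.7071).
Slope in that direction = a·(-0.7071) + b·(-0.7071) = −0.01806.
Apparent dip = arctan|0.01806| = 1.03° (true dip is 4.2°, so apparent ≤ true as expected).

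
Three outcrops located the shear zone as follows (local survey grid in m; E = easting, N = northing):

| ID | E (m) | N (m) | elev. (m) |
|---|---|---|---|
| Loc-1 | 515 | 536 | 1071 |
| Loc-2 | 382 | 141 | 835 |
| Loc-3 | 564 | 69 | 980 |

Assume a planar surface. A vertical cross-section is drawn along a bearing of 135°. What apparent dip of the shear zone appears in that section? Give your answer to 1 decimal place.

Let the plane be z = a·E + b·N + c.
Loc-2−Loc-1: −133a − 395b = −236;  Loc-3−Loc-1: 49a − 467b = −91.
Solving gives a = 0.91163, b = 0.29051.
Unit vector along 135° is (sin 135°, cos 135°) = (0.7071, -0.7071).
Slope in that direction = a·(0.7071) + b·(-0.7071) = 0.43920.
Apparent dip = arctan|0.43920| = 23.7° (true dip is 43.7°, so apparent ≤ true as expected).

23.7°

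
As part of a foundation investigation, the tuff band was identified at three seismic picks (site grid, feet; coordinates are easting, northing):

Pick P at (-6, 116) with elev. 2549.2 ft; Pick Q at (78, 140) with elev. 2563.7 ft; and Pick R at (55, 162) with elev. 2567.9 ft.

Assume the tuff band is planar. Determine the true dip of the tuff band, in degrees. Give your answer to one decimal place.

Let the plane be z = a·easting + b·northing + c.
Pick Q−Pick P: 84a + 24b = 14.5;  Pick R−Pick P: 61a + 46b = 18.7.
Solving gives a = 0.09092, b = 0.28596.
Gradient magnitude |∇z| = √(a² + b²) = √(0.00827 + 0.08177) = 0.30006.
True dip = arctan(0.30006) = 16.7°, dipping toward SSW (azimuth ≈ 198°).

16.7°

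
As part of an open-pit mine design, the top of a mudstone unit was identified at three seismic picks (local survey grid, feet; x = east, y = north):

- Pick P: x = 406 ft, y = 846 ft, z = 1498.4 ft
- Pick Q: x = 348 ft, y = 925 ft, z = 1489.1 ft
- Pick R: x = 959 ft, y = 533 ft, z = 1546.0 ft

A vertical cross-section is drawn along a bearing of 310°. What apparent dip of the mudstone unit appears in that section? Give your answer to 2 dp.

Let the plane be z = a·x + b·y + c.
Pick Q−Pick P: −58a + 79b = −9.3;  Pick R−Pick P: 553a − 313b = 47.6.
Solving gives a = 0.03327, b = −0.09329.
Unit vector along 310° is (sin 310°, cos 310°) = (-0.7660, 0.6428).
Slope in that direction = a·(-0.7660) + b·(0.6428) = −0.08546.
Apparent dip = arctan|0.08546| = 4.88° (true dip is 5.7°, so apparent ≤ true as expected).

4.88°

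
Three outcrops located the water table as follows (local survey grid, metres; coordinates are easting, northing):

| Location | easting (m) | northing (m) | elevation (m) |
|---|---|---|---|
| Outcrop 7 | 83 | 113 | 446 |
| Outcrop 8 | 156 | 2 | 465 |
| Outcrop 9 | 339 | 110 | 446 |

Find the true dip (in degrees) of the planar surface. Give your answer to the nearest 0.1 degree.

9.8°

Two edge vectors: Outcrop 7→Outcrop 8 = (73, -111, 19), Outcrop 7→Outcrop 9 = (256, -3, 0).
Normal n = (Outcrop 7→Outcrop 8) × (Outcrop 7→Outcrop 9) = (57, 4864, 28197).
So ∂z/∂easting = −n_x/n_z = −0.00202 and ∂z/∂northing = −n_y/n_z = −0.17250.
Gradient magnitude |∇z| = √(a² + b²) = √(0.00000 + 0.02976) = 0.17251.
True dip = arctan(0.17251) = 9.8°, dipping toward N (azimuth ≈ 001°).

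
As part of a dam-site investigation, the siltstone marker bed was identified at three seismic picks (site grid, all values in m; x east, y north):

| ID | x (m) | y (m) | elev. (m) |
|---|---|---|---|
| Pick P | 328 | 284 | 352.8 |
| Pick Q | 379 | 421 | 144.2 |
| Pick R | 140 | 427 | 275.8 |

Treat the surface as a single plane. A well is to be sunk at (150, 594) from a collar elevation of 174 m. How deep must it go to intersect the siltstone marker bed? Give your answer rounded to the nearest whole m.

Two edge vectors: Pick P→Pick Q = (51, 137, -208.6), Pick P→Pick R = (-188, 143, -77).
Normal n = (Pick P→Pick Q) × (Pick P→Pick R) = (19280.8, 43143.8, 33049).
So ∂z/∂x = −n_x/n_z = −0.58340 and ∂z/∂y = −n_y/n_z = −1.30545.
Intercept c from Pick P: 352.8 + 191.36 + 370.75 = 914.90.
At (150, 594): z_contact = −87.5 − 775.4 + 914.90 = 52.0 m.
Depth below ground = 174 − 52.0 = 122 m.

122 m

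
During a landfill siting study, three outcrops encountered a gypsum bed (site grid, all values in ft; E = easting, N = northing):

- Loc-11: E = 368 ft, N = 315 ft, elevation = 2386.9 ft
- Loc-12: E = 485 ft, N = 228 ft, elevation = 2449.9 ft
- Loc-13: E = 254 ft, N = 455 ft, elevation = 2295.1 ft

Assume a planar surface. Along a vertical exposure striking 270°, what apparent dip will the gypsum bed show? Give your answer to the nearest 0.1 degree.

Two edge vectors: Loc-11→Loc-12 = (117, -87, 63), Loc-11→Loc-13 = (-114, 140, -91.8).
Normal n = (Loc-11→Loc-12) × (Loc-11→Loc-13) = (-833.4, 3558.6, 6462).
So ∂z/∂E = −n_x/n_z = 0.12897 and ∂z/∂N = −n_y/n_z = −0.55070.
Unit vector along 270° is (sin 270°, cos 270°) = (-1.0000, -0.0000).
Slope in that direction = a·(-1.0000) + b·(-0.0000) = −0.12897.
Apparent dip = arctan|0.12897| = 7.3° (true dip is 29.5°, so apparent ≤ true as expected).

7.3°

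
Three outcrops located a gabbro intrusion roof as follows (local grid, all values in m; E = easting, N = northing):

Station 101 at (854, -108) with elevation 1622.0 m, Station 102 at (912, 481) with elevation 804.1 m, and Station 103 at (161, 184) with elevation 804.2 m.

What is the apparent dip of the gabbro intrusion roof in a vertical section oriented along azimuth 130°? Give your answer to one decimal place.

53.8°

Let the plane be z = a·E + b·N + c.
Station 102−Station 101: 58a + 589b = −817.9;  Station 103−Station 101: −693a + 292b = −817.8.
Solving gives a = 0.57128, b = −1.44488.
Unit vector along 130° is (sin 130°, cos 130°) = (0.7660, -0.6428).
Slope in that direction = a·(0.7660) + b·(-0.6428) = 1.36637.
Apparent dip = arctan|1.36637| = 53.8° (true dip is 57.2°, so apparent ≤ true as expected).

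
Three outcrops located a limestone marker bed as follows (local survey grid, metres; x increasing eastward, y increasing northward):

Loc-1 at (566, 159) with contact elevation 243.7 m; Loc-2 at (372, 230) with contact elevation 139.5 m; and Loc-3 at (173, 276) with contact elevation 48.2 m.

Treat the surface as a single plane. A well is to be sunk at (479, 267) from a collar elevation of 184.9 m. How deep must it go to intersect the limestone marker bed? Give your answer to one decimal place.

32.2 m

Two edge vectors: Loc-1→Loc-2 = (-194, 71, -104.2), Loc-1→Loc-3 = (-393, 117, -195.5).
Normal n = (Loc-1→Loc-2) × (Loc-1→Loc-3) = (-1689.1, 3023.6, 5205).
So ∂z/∂x = −n_x/n_z = 0.32451 and ∂z/∂y = −n_y/n_z = −0.58090.
Intercept c from Loc-1: 243.7 − 183.68 + 92.36 = 152.39.
At (479, 267): z_contact = 155.44 − 155.10 + 152.39 = 152.73 m.
Depth below ground = 184.9 − 152.73 = 32.2 m.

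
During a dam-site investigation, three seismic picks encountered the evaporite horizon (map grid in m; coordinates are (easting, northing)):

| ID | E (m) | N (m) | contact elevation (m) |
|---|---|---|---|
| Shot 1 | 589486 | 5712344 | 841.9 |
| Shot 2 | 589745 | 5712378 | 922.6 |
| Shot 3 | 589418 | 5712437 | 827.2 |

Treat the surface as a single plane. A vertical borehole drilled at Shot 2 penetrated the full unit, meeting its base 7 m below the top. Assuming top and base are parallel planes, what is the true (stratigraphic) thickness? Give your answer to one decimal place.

Two edge vectors: Shot 1→Shot 2 = (259, 34, 80.7), Shot 1→Shot 3 = (-68, 93, -14.7).
Normal n = (Shot 1→Shot 2) × (Shot 1→Shot 3) = (-8004.9, -1680.3, 26399).
So ∂z/∂E = −n_x/n_z = 0.30323 and ∂z/∂N = −n_y/n_z = 0.06365.
|∇z| = √(a²+b²) = 0.30984, so dip δ = arctan(0.30984) = 17.21°.
True thickness = vertical thickness × cos δ = 7 × cos 17.21° = 6.7 m.

6.7 m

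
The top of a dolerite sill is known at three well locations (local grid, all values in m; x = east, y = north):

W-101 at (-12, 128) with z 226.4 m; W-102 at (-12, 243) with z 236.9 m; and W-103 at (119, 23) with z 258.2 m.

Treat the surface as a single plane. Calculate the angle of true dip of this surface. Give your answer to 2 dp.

Let the plane be z = a·x + b·y + c.
W-102−W-101: 0a + 115b = 10.5;  W-103−W-101: 131a − 105b = 31.8.
Solving gives a = 0.31593, b = 0.09130.
Gradient magnitude |∇z| = √(a² + b²) = √(0.09981 + 0.00834) = 0.32886.
True dip = arctan(0.32886) = 18.20°, dipping toward WSW (azimuth ≈ 254°).

18.20°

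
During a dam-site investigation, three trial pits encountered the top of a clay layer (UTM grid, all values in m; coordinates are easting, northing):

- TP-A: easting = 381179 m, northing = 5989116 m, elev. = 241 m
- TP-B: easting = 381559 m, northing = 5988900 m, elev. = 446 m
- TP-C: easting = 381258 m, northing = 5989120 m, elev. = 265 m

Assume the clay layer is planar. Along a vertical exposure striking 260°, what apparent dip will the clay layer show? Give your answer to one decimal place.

Two edge vectors: TP-A→TP-B = (380, -216, 205), TP-A→TP-C = (79, 4, 24).
Normal n = (TP-A→TP-B) × (TP-A→TP-C) = (-6004, 7075, 18584).
So ∂z/∂easting = −n_x/n_z = 0.32307 and ∂z/∂northing = −n_y/n_z = −0.38070.
Unit vector along 260° is (sin 260°, cos 260°) = (-0.9848, -0.1736).
Slope in that direction = a·(-0.9848) + b·(-0.1736) = −0.25206.
Apparent dip = arctan|0.25206| = 14.1° (true dip is 26.5°, so apparent ≤ true as expected).

14.1°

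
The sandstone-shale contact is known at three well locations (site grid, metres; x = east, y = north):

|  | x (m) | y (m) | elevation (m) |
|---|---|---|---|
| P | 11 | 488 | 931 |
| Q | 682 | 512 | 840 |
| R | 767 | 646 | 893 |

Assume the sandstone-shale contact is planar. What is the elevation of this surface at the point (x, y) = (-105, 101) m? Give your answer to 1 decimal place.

758.1 m

Two edge vectors: P→Q = (671, 24, -91), P→R = (756, 158, -38).
Normal n = (P→Q) × (P→R) = (13466, -43298, 87874).
So ∂z/∂x = −n_x/n_z = −0.15324 and ∂z/∂y = −n_y/n_z = 0.49273.
Intercept c from P: 931 + 1.69 − 240.45 = 692.23.
At (-105, 101): z = 16.1 + 49.8 + 692.23 = 758.1 m.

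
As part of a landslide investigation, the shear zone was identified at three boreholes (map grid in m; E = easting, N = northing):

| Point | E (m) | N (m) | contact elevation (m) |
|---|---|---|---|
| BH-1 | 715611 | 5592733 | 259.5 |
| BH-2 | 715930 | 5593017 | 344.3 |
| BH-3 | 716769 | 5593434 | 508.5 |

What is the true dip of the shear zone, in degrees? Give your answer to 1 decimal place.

Two edge vectors: BH-1→BH-2 = (319, 284, 84.8), BH-1→BH-3 = (1158, 701, 249).
Normal n = (BH-1→BH-2) × (BH-1→BH-3) = (11271.2, 18767.4, -105253).
So ∂z/∂E = −n_x/n_z = 0.10709 and ∂z/∂N = −n_y/n_z = 0.17831.
Gradient magnitude |∇z| = √(a² + b²) = √(0.01147 + 0.03179) = 0.20799.
True dip = arctan(0.20799) = 11.7°, dipping toward SSW (azimuth ≈ 211°).

11.7°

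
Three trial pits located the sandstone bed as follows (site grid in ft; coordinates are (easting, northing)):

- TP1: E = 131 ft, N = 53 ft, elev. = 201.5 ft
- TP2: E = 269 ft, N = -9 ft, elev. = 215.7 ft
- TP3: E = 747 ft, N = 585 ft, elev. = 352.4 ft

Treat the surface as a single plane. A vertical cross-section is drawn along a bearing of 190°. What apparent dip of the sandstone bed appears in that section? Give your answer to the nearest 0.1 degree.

Let the plane be z = a·E + b·N + c.
TP2−TP1: 138a − 62b = 14.2;  TP3−TP1: 616a + 532b = 150.9.
Solving gives a = 0.15151, b = 0.10821.
Unit vector along 190° is (sin 190°, cos 190°) = (-0.1736, -0.9848).
Slope in that direction = a·(-0.1736) + b·(-0.9848) = −0.13288.
Apparent dip = arctan|0.13288| = 7.6° (true dip is 10.5°, so apparent ≤ true as expected).

7.6°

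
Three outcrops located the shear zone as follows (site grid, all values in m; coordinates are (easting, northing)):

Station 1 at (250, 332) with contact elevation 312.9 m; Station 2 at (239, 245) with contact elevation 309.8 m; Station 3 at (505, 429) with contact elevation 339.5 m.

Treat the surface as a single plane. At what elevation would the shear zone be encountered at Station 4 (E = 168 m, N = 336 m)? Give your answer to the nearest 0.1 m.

305.2 m

Two edge vectors: Station 1→Station 2 = (-11, -87, -3.1), Station 1→Station 3 = (255, 97, 26.6).
Normal n = (Station 1→Station 2) × (Station 1→Station 3) = (-2013.5, -497.9, 21118).
So ∂z/∂E = −n_x/n_z = 0.09535 and ∂z/∂N = −n_y/n_z = 0.02358.
Intercept c from Station 1: 312.9 − 23.84 − 7.83 = 281.24.
At (168, 336): z = 16.0 + 7.9 + 281.24 = 305.2 m.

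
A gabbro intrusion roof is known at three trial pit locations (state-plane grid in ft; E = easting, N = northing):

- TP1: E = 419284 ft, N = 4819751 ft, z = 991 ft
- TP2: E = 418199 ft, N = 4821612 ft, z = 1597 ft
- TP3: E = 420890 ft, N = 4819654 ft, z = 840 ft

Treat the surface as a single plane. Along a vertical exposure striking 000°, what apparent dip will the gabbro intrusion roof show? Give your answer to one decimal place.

15.7°

Let the plane be z = a·E + b·N + c.
TP2−TP1: −1085a + 1861b = 606;  TP3−TP1: 1606a − 97b = −151.
Solving gives a = −0.07707, b = 0.28070.
Unit vector along 000° is (sin 0°, cos 0°) = (0.0000, 1.0000).
Slope in that direction = a·(0.0000) + b·(1.0000) = 0.28070.
Apparent dip = arctan|0.28070| = 15.7° (true dip is 16.2°, so apparent ≤ true as expected).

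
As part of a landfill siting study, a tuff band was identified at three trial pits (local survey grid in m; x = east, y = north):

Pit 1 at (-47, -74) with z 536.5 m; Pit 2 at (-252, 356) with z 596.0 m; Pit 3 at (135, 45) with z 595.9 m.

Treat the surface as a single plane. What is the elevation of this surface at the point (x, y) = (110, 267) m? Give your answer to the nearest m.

Let the plane be z = a·x + b·y + c.
Pit 2−Pit 1: −205a + 430b = 59.5;  Pit 3−Pit 1: 182a + 119b = 59.4.
Solving gives a = 0.17984, b = 0.22411.
Then c = 536.5 − a·-47 − b·-74 = 561.54.
At (110, 267): z = 19.8 + 59.8 + 561.54 = 641.2 m.

641 m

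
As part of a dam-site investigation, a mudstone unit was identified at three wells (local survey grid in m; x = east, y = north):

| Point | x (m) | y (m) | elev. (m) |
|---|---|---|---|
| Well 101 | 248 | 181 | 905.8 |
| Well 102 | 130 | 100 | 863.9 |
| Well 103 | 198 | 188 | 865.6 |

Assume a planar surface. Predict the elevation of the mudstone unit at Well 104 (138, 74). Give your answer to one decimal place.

883.8 m

Two edge vectors: Well 101→Well 102 = (-118, -81, -41.9), Well 101→Well 103 = (-50, 7, -40.2).
Normal n = (Well 101→Well 102) × (Well 101→Well 103) = (3549.5, -2648.6, -4876).
So ∂z/∂x = −n_x/n_z = 0.72795 and ∂z/∂y = −n_y/n_z = −0.54319.
Intercept c from Well 101: 905.8 − 180.53 + 98.32 = 823.59.
At (138, 74): z = 100.5 − 40.2 + 823.59 = 883.8 m.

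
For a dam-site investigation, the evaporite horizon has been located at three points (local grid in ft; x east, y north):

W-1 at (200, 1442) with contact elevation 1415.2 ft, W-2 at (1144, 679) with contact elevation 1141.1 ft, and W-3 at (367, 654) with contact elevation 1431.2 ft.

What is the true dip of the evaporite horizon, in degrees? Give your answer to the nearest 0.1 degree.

Two edge vectors: W-1→W-2 = (944, -763, -274.1), W-1→W-3 = (167, -788, 16).
Normal n = (W-1→W-2) × (W-1→W-3) = (-228198.8, -60878.7, -616451).
So ∂z/∂x = −n_x/n_z = −0.37018 and ∂z/∂y = −n_y/n_z = −0.09876.
Gradient magnitude |∇z| = √(a² + b²) = √(0.13703 + 0.00975) = 0.38313.
True dip = arctan(0.38313) = 21.0°, dipping toward ENE (azimuth ≈ 075°).

21.0°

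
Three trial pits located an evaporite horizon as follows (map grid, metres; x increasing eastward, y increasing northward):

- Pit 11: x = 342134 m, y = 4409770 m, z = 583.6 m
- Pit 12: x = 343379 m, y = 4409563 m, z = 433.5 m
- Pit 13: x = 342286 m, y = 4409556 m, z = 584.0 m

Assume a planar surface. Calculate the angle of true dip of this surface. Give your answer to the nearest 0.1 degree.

9.6°

Let the plane be z = a·x + b·y + c.
Pit 12−Pit 11: 1245a − 207b = −150.1;  Pit 13−Pit 11: 152a − 214b = 0.4.
Solving gives a = −0.13706, b = −0.09922.
Gradient magnitude |∇z| = √(a² + b²) = √(0.01879 + 0.00984) = 0.16920.
True dip = arctan(0.16920) = 9.6°, dipping toward NE (azimuth ≈ 054°).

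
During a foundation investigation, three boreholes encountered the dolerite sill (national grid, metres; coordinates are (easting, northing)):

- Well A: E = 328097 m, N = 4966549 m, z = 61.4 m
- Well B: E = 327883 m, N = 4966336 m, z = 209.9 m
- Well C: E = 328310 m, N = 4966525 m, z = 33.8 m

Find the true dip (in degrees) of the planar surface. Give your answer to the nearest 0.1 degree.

Two edge vectors: Well A→Well B = (-214, -213, 148.5), Well A→Well C = (213, -24, -27.6).
Normal n = (Well A→Well B) × (Well A→Well C) = (9442.8, 25724.1, 50505).
So ∂z/∂E = −n_x/n_z = −0.18697 and ∂z/∂N = −n_y/n_z = −0.50934.
Gradient magnitude |∇z| = √(a² + b²) = √(0.03496 + 0.25942) = 0.54257.
True dip = arctan(0.54257) = 28.5°, dipping toward NNE (azimuth ≈ 020°).

28.5°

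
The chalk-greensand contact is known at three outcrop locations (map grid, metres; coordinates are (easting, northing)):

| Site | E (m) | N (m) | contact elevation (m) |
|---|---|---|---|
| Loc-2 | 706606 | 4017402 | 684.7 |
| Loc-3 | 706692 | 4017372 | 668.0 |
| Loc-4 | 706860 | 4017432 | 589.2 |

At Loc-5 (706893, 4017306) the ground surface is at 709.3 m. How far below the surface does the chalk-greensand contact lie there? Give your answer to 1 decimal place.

Let the plane be z = a·E + b·N + c.
Loc-3−Loc-2: 86a − 30b = −16.7;  Loc-4−Loc-2: 254a + 30b = −95.5.
Solving gives a = −0.330000000, b = −0.389333333.
Then c = 684.7 − a·706606 − b·4017402 = 1797973.19.
At (706893, 4017306): z_contact = −233274.69 − 1564071.14 + 1797973.19 = 627.37 m.
Depth below ground = 709.3 − 627.37 = 81.9 m.

81.9 m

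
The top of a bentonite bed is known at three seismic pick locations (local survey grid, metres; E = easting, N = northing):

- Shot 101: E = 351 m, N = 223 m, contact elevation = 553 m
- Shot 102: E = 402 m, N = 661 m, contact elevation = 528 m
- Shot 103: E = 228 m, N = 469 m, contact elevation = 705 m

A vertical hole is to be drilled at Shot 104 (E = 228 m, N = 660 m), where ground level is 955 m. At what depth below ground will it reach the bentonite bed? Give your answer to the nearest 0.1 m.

236.6 m

Let the plane be z = a·E + b·N + c.
Shot 102−Shot 101: 51a + 438b = −25;  Shot 103−Shot 101: −123a + 246b = 152.
Solving gives a = −1.09494, b = 0.07042.
Then c = 553 − a·351 − b·223 = 921.62.
At (228, 660): z_contact = −249.65 + 46.47 + 921.62 = 718.45 m.
Depth below ground = 955 − 718.45 = 236.6 m.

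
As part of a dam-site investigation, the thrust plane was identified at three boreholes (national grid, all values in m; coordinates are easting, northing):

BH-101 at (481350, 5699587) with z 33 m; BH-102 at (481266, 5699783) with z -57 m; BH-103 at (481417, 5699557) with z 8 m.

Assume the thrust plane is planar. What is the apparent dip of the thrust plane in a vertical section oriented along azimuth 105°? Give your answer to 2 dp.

Two edge vectors: BH-101→BH-102 = (-84, 196, -90), BH-101→BH-103 = (67, -30, -25).
Normal n = (BH-101→BH-102) × (BH-101→BH-103) = (-7600, -8130, -10612).
So ∂z/∂easting = −n_x/n_z = −0.71617 and ∂z/∂northing = −n_y/n_z = −0.76611.
Unit vector along 105° is (sin 105°, cos 105°) = (0.9659, -0.2588).
Slope in that direction = a·(0.9659) + b·(-0.2588) = −0.49348.
Apparent dip = arctan|0.49348| = 26.27° (true dip is 46.4°, so apparent ≤ true as expected).

26.27°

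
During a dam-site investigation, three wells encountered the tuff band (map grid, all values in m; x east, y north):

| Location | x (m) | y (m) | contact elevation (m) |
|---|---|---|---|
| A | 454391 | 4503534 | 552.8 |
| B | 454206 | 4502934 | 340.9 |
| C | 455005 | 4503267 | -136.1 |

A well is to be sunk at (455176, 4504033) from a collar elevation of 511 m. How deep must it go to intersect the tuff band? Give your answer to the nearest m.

321 m

Two edge vectors: A→B = (-185, -600, -211.9), A→C = (614, -267, -688.9).
Normal n = (A→B) × (A→C) = (356762.7, -257553.1, 417795).
So ∂z/∂x = −n_x/n_z = −0.85391807 and ∂z/∂y = −n_y/n_z = 0.61645807.
Intercept c from A: 552.8 + 388012.69 − 2776239.88 = −2387674.40.
At (455176, 4504033): z_contact = −388683.0 + 2776547.5 − 2387674.40 = 190.1 m.
Depth below ground = 511 − 190.1 = 321 m.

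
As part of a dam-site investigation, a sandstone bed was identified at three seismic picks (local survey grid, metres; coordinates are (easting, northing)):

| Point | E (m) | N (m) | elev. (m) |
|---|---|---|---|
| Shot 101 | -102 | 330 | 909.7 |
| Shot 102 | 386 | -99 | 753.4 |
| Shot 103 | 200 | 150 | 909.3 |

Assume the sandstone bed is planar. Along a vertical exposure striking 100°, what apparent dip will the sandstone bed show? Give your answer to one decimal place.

24.9°

Let the plane be z = a·E + b·N + c.
Shot 102−Shot 101: 488a − 429b = −156.3;  Shot 103−Shot 101: 302a − 180b = −0.4.
Solving gives a = 0.67027, b = 1.12679.
Unit vector along 100° is (sin 100°, cos 100°) = (0.9848, -0.1736).
Slope in that direction = a·(0.9848) + b·(-0.1736) = 0.46442.
Apparent dip = arctan|0.46442| = 24.9° (true dip is 52.7°, so apparent ≤ true as expected).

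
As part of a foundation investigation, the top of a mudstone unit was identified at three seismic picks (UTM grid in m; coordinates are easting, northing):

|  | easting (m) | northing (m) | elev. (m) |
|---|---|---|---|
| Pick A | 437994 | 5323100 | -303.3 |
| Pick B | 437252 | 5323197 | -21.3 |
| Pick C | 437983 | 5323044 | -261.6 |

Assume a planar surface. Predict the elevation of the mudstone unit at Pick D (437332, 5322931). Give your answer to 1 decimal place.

115.2 m

Two edge vectors: Pick A→Pick B = (-742, 97, 282), Pick A→Pick C = (-11, -56, 41.7).
Normal n = (Pick A→Pick B) × (Pick A→Pick C) = (19836.9, 27839.4, 42619).
So ∂z/∂easting = −n_x/n_z = −0.465447336 and ∂z/∂northing = −n_y/n_z = −0.653215702.
Intercept c from Pick A: -303.3 + 203863.14 + 3477132.50 = 3680692.34.
At (437332, 5322931): z = −203555.0 − 3477022.1 + 3680692.34 = 115.2 m.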